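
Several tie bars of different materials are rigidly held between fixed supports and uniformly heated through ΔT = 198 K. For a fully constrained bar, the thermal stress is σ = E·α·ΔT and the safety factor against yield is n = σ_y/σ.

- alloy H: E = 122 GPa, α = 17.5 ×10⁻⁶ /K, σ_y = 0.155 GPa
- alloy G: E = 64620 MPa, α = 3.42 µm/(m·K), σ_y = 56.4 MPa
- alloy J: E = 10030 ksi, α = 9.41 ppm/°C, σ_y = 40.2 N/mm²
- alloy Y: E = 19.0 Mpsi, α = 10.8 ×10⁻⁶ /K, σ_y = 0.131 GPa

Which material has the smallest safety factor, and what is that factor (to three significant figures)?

In consistent units (E in GPa, α in ×10⁻⁶/K, σ_y in MPa):
  alloy H: E = 122.0, α = 17.5, σ_y = 155.0 → σ = 423 MPa, n = 0.367
  alloy G: E = 64.62, α = 3.42, σ_y = 56.40 → σ = 43.8 MPa, n = 1.29
  alloy J: E = 69.15, α = 9.41, σ_y = 40.20 → σ = 129 MPa, n = 0.312
  alloy Y: E = 131.0, α = 10.8, σ_y = 131.0 → σ = 280 MPa, n = 0.468
Alloy J has the lowest safety factor, n = 0.312.

alloy J, n = 0.312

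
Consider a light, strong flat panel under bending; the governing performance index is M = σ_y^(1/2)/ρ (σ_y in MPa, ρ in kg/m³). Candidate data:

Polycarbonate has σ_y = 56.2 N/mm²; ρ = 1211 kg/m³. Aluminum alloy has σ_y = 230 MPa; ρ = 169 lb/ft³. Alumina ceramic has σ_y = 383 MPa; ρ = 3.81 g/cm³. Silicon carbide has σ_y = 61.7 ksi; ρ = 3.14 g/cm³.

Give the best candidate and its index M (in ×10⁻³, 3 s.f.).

In SI units:
  polycarbonate: σ_y = 56.20 MPa, ρ = 1211 kg/m³
  aluminum alloy: σ_y = 230.0 MPa, ρ = 2707 kg/m³
  alumina ceramic: σ_y = 383.0 MPa, ρ = 3810 kg/m³
  silicon carbide: σ_y = 425.4 MPa, ρ = 3140 kg/m³
  silicon carbide: M = 6.57×10⁻³
  polycarbonate: M = 6.19×10⁻³
  aluminum alloy: M = 5.60×10⁻³
  alumina ceramic: M = 5.14×10⁻³
The maximum is for silicon carbide.

silicon carbide, M = 6.57×10⁻³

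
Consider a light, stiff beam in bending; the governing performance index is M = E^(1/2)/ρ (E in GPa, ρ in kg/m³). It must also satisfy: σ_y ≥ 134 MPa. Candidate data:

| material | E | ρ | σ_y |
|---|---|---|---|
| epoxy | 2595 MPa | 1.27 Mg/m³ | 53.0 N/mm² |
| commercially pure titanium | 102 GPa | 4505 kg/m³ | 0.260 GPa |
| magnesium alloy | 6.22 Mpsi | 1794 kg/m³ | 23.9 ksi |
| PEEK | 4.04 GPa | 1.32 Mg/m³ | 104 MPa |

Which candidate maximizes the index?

magnesium alloy

Screen on constraints: σ_y ≥ 134 MPa. Survivors: commercially pure titanium, magnesium alloy.
Convert each candidate to consistent units, then evaluate M:
  commercially pure titanium: E = 102.0 GPa, ρ = 4505 kg/m³
  magnesium alloy: E = 42.89 GPa, ρ = 1794 kg/m³
  magnesium alloy: M = 3.65×10⁻³
  commercially pure titanium: M = 2.24×10⁻³
Magnesium alloy has the largest M.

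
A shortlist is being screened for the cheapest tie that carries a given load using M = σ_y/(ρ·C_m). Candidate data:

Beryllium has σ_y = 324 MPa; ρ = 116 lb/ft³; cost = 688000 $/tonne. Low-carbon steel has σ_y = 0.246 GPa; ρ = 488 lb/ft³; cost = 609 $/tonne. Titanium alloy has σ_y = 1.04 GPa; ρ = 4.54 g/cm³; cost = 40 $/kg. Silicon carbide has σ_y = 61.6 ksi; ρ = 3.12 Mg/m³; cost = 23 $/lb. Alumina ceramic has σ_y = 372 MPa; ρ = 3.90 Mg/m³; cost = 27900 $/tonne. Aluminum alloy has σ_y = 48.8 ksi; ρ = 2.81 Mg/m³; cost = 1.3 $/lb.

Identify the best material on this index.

Putting every candidate on a common basis:
  beryllium: σ_y = 324.0 MPa, ρ = 1858 kg/m³, cost = 688.0 $/kg
  low-carbon steel: σ_y = 246.0 MPa, ρ = 7817 kg/m³, cost = 0.6090 $/kg
  titanium alloy: σ_y = 1040 MPa, ρ = 4540 kg/m³, cost = 40.00 $/kg
  silicon carbide: σ_y = 424.7 MPa, ρ = 3120 kg/m³, cost = 50.71 $/kg
  alumina ceramic: σ_y = 372.0 MPa, ρ = 3900 kg/m³, cost = 27.90 $/kg
  aluminum alloy: σ_y = 336.5 MPa, ρ = 2810 kg/m³, cost = 2.866 $/kg
  low-carbon steel: M = 51.7 kN·m per $
  aluminum alloy: M = 41.8 kN·m per $
  titanium alloy: M = 5.73 kN·m per $
  alumina ceramic: M = 3.42 kN·m per $
  silicon carbide: M = 2.68 kN·m per $
  beryllium: M = 0.253 kN·m per $
Low-carbon steel ranks first.

low-carbon steel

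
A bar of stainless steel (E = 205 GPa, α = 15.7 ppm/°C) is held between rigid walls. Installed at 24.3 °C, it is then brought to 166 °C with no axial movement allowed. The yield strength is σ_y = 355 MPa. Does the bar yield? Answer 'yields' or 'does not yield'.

yields

ΔT = 141.7 K. Constrained thermal stress σ = E·α·ΔT = 205.0×10³ MPa × 15.7×10⁻⁶ × 141.7 = 456 MPa (compressive).
Compare to σ_y = 355 MPa: σ ≥ σ_y, so it yields.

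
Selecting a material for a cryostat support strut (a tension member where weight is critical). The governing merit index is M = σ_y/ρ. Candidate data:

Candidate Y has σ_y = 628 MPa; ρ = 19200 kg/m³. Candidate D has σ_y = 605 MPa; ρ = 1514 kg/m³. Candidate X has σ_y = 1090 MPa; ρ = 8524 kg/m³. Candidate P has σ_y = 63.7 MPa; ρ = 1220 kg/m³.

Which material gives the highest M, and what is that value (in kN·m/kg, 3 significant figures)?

Per-candidate index values:
  candidate D: M = 400 kN·m/kg
  candidate X: M = 128 kN·m/kg
  candidate P: M = 52.2 kN·m/kg
  candidate Y: M = 32.7 kN·m/kg
Candidate D has the largest M.

candidate D, M = 400 kN·m/kg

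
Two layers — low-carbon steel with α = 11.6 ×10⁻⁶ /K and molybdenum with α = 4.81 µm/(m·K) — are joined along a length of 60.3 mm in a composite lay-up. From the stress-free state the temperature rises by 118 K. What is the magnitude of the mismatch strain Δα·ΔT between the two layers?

8.01×10⁻⁴

Δα = |11.6 − 4.81|×10⁻⁶/K = 6.79×10⁻⁶/K.
Mismatch strain = Δα·ΔT = 6.79×10⁻⁶ × 118.0 = 8.01×10⁻⁴.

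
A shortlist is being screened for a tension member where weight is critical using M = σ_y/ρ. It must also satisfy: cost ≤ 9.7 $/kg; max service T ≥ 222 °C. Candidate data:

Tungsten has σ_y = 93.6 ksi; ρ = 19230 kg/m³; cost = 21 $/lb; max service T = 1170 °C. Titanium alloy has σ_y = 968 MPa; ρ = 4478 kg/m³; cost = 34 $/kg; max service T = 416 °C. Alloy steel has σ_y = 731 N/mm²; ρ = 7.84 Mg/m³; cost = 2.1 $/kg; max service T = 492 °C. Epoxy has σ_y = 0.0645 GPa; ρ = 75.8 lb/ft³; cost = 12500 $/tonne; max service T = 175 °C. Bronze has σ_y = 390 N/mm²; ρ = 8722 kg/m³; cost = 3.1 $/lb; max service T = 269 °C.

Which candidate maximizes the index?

Screen on constraints: cost ≤ 9.7 $/kg; max service T ≥ 222 °C. Survivors: alloy steel, bronze.
Putting every candidate on a common basis:
  alloy steel: σ_y = 731.0 MPa, ρ = 7840 kg/m³
  bronze: σ_y = 390.0 MPa, ρ = 8722 kg/m³
  alloy steel: M = 93.2 kN·m/kg
  bronze: M = 44.7 kN·m/kg
Highest index: alloy steel.

alloy steel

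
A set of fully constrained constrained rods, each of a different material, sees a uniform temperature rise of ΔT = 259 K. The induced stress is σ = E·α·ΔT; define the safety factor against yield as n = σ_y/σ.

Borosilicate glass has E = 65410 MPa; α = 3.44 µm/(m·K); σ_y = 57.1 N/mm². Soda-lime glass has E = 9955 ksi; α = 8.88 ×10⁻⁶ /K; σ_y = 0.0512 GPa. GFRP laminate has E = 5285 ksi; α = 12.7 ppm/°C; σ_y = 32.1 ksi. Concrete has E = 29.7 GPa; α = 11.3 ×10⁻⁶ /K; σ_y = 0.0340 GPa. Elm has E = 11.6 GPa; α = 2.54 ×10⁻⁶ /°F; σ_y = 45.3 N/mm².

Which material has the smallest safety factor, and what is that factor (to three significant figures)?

Per material, after unit conversion:
  borosilicate glass: E = 65.41, α = 3.44, σ_y = 57.10 → σ = 58.3 MPa, n = 0.980
  soda-lime glass: E = 68.64, α = 8.88, σ_y = 51.20 → σ = 158 MPa, n = 0.324
  GFRP laminate: E = 36.44, α = 12.7, σ_y = 221.3 → σ = 120 MPa, n = 1.85
  concrete: E = 29.70, α = 11.3, σ_y = 34.00 → σ = 86.9 MPa, n = 0.391
  elm: E = 11.60, α = 4.57, σ_y = 45.30 → σ = 13.7 MPa, n = 3.30
Soda-lime glass has the lowest safety factor, n = 0.324.

soda-lime glass, n = 0.324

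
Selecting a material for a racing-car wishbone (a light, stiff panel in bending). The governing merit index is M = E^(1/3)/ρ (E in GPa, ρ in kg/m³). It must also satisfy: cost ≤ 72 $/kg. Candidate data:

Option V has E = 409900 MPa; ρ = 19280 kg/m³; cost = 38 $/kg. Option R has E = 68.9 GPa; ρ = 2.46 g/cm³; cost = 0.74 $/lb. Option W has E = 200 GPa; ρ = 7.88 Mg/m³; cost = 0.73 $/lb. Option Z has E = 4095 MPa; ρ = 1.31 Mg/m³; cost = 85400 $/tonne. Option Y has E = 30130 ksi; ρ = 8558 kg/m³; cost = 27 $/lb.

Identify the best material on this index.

Screen on constraints: cost ≤ 72 $/kg. Survivors: option V, option R, option W, option Y.
Putting every candidate on a common basis:
  option V: E = 409.9 GPa, ρ = 19280 kg/m³
  option R: E = 68.90 GPa, ρ = 2460 kg/m³
  option W: E = 200.0 GPa, ρ = 7880 kg/m³
  option Y: E = 207.7 GPa, ρ = 8558 kg/m³
  option R: M = 1.67×10⁻³
  option W: M = 0.742×10⁻³
  option Y: M = 0.692×10⁻³
  option V: M = 0.385×10⁻³
Highest index: option R.

option R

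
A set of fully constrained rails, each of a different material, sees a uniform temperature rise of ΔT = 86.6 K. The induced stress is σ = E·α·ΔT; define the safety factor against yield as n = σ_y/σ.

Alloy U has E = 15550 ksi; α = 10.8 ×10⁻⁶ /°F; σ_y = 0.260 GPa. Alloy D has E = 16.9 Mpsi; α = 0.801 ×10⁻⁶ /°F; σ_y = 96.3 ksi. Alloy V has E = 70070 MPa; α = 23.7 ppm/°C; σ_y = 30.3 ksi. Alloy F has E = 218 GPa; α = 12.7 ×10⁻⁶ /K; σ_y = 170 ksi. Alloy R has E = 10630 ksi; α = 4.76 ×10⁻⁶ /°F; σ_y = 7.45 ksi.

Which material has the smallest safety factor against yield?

alloy R

Per material, after unit conversion:
  alloy U: E = 107.2, α = 19.4, σ_y = 260.0 → σ = 180 MPa, n = 1.44
  alloy D: E = 116.5, α = 1.44, σ_y = 664.0 → σ = 14.5 MPa, n = 45.6
  alloy V: E = 70.07, α = 23.7, σ_y = 208.9 → σ = 144 MPa, n = 1.45
  alloy F: E = 218.0, α = 12.7, σ_y = 1172 → σ = 240 MPa, n = 4.89
  alloy R: E = 73.29, α = 8.57, σ_y = 51.37 → σ = 54.4 MPa, n = 0.945
The minimum is alloy R at n = 0.945.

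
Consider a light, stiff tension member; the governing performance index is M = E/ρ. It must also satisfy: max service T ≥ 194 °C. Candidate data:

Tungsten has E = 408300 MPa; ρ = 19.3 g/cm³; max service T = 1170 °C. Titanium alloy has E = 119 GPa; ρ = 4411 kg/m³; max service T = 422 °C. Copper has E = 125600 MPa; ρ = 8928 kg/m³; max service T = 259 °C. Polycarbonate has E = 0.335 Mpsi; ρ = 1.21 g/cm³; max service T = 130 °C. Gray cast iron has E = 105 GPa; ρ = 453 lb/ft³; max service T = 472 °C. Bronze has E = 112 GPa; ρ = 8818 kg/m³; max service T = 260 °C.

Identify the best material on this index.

titanium alloy

Screen on constraints: max service T ≥ 194 °C. Survivors: tungsten, titanium alloy, copper, gray cast iron, bronze.
After converting to SI:
  tungsten: E = 408.3 GPa, ρ = 19300 kg/m³
  titanium alloy: E = 119.0 GPa, ρ = 4411 kg/m³
  copper: E = 125.6 GPa, ρ = 8928 kg/m³
  gray cast iron: E = 105.0 GPa, ρ = 7256 kg/m³
  bronze: E = 112.0 GPa, ρ = 8818 kg/m³
  titanium alloy: M = 27.0 MN·m/kg
  tungsten: M = 21.2 MN·m/kg
  gray cast iron: M = 14.5 MN·m/kg
  copper: M = 14.1 MN·m/kg
  bronze: M = 12.7 MN·m/kg
Titanium alloy ranks first.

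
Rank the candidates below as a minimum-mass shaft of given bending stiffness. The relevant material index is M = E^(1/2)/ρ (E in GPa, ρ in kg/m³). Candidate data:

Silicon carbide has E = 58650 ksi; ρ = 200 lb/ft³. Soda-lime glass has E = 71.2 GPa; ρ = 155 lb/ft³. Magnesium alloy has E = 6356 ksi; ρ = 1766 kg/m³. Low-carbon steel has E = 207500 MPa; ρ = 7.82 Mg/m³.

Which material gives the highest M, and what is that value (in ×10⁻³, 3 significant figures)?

Convert each candidate to consistent units, then evaluate M:
  silicon carbide: E = 404.4 GPa, ρ = 3204 kg/m³
  soda-lime glass: E = 71.20 GPa, ρ = 2483 kg/m³
  magnesium alloy: E = 43.82 GPa, ρ = 1766 kg/m³
  low-carbon steel: E = 207.5 GPa, ρ = 7820 kg/m³
  silicon carbide: M = 6.28×10⁻³
  magnesium alloy: M = 3.75×10⁻³
  soda-lime glass: M = 3.40×10⁻³
  low-carbon steel: M = 1.84×10⁻³
The maximum is for silicon carbide.

silicon carbide, M = 6.28×10⁻³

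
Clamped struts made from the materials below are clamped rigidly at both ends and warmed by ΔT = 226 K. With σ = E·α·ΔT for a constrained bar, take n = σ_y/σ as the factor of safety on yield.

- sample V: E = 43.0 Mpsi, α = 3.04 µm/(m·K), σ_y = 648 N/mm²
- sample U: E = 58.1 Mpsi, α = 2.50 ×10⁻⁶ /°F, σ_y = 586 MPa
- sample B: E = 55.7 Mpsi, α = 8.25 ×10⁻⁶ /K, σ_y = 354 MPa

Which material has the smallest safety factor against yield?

sample B

Per material, after unit conversion:
  sample V: E = 296.5, α = 3.04, σ_y = 648.0 → σ = 204 MPa, n = 3.18
  sample U: E = 400.6, α = 4.50, σ_y = 586.0 → σ = 407 MPa, n = 1.44
  sample B: E = 384.0, α = 8.25, σ_y = 354.0 → σ = 716 MPa, n = 0.494
Smallest n: sample B with n = 0.494.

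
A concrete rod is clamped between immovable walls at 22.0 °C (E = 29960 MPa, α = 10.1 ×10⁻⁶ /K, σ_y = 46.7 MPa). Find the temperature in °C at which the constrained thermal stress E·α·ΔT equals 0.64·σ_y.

121 °C

E = 29960 MPa = 29.96 GPa.
E·α·ΔT = 29.89 MPa ⇒ ΔT = 29.89 / (29.96×10³ × 10.1×10⁻⁶) = 98.77 K.
T = 22.0 + 98.77 = 120.8 °C.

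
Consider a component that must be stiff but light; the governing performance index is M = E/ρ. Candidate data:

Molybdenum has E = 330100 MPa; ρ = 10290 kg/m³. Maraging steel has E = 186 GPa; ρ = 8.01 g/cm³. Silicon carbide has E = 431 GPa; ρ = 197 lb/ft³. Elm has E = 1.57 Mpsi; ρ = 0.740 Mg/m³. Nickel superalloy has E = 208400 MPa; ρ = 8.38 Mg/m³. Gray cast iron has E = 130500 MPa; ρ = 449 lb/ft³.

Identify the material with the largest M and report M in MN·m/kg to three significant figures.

Normalizing units and computing the index:
  molybdenum: E = 330.1 GPa, ρ = 10290 kg/m³
  maraging steel: E = 186.0 GPa, ρ = 8010 kg/m³
  silicon carbide: E = 431.0 GPa, ρ = 3156 kg/m³
  elm: E = 10.82 GPa, ρ = 740.0 kg/m³
  nickel superalloy: E = 208.4 GPa, ρ = 8380 kg/m³
  gray cast iron: E = 130.5 GPa, ρ = 7192 kg/m³
  silicon carbide: M = 137 MN·m/kg
  molybdenum: M = 32.1 MN·m/kg
  nickel superalloy: M = 24.9 MN·m/kg
  maraging steel: M = 23.2 MN·m/kg
  gray cast iron: M = 18.1 MN·m/kg
  elm: M = 14.6 MN·m/kg
Silicon carbide has the largest M.

silicon carbide, M = 137 MN·m/kg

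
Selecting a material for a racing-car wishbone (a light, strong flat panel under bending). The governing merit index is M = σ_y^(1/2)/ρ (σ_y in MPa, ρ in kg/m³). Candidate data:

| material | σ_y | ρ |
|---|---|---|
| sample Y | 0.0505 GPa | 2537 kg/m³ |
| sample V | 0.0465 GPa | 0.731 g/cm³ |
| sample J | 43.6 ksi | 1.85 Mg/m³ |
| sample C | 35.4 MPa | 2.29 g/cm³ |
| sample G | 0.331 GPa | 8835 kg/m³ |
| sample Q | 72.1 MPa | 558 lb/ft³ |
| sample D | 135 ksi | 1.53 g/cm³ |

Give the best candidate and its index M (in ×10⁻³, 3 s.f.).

sample D, M = 19.9×10⁻³

In SI units:
  sample Y: σ_y = 50.50 MPa, ρ = 2537 kg/m³
  sample V: σ_y = 46.50 MPa, ρ = 731.0 kg/m³
  sample J: σ_y = 300.6 MPa, ρ = 1850 kg/m³
  sample C: σ_y = 35.40 MPa, ρ = 2290 kg/m³
  sample G: σ_y = 331.0 MPa, ρ = 8835 kg/m³
  sample Q: σ_y = 72.10 MPa, ρ = 8938 kg/m³
  sample D: σ_y = 930.8 MPa, ρ = 1530 kg/m³
  sample D: M = 19.9×10⁻³
  sample J: M = 9.37×10⁻³
  sample V: M = 9.33×10⁻³
  sample Y: M = 2.80×10⁻³
  sample C: M = 2.60×10⁻³
  sample G: M = 2.06×10⁻³
  sample Q: M = 0.950×10⁻³
Sample D ranks first.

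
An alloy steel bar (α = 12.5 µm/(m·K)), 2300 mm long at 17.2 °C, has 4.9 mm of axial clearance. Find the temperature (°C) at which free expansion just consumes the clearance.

α·L₀·ΔT = 4.9 mm ⇒ ΔT = 4.9 / (12.5×10⁻⁶ × 2300.0) = 170.4 K.
T = 17.2 + 170.4 = 187.6 °C.

188 °C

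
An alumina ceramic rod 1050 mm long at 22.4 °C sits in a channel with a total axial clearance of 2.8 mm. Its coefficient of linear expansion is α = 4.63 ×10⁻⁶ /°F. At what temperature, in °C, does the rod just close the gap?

342 °C

α = 4.63×10⁻⁶/°F × 9/5 = 8.33×10⁻⁶/K.
α·L₀·ΔT = 2.8 mm ⇒ ΔT = 2.8 / (8.33×10⁻⁶ × 1050.0) = 320.0 K.
T = 22.4 + 320.0 = 342.4 °C.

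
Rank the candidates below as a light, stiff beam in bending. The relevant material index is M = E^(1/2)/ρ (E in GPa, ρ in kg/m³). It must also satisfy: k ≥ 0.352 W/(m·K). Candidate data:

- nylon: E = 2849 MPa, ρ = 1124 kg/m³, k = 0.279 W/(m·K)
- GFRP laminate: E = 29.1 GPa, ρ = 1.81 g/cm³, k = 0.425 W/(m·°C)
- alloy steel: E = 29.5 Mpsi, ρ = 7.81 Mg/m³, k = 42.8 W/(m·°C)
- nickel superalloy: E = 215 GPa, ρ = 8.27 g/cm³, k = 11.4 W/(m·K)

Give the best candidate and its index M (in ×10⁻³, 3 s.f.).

Screen on constraints: k ≥ 0.352 W/(m·K). Survivors: GFRP laminate, alloy steel, nickel superalloy.
Convert each candidate to consistent units, then evaluate M:
  GFRP laminate: E = 29.10 GPa, ρ = 1810 kg/m³
  alloy steel: E = 203.4 GPa, ρ = 7810 kg/m³
  nickel superalloy: E = 215.0 GPa, ρ = 8270 kg/m³
  GFRP laminate: M = 2.98×10⁻³
  alloy steel: M = 1.83×10⁻³
  nickel superalloy: M = 1.77×10⁻³
GFRP laminate has the largest M.

GFRP laminate, M = 2.98×10⁻³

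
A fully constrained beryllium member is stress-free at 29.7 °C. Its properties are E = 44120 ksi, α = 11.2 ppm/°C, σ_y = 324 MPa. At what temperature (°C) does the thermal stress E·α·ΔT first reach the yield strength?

E = 44120 ksi = 304.2 GPa.
E·α·ΔT = 324.0 MPa ⇒ ΔT = 324.0 / (304.2×10³ × 11.2×10⁻⁶) = 95.10 K.
T = 29.7 + 95.10 = 124.8 °C.

125 °C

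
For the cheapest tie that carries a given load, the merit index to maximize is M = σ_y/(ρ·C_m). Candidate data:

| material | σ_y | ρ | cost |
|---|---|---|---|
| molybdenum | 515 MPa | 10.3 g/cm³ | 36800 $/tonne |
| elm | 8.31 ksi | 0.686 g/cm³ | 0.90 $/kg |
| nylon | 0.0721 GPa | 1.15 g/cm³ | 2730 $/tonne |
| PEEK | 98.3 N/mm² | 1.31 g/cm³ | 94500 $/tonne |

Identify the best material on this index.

elm

After converting to SI:
  molybdenum: σ_y = 515.0 MPa, ρ = 10300 kg/m³, cost = 36.80 $/kg
  elm: σ_y = 57.30 MPa, ρ = 686.0 kg/m³, cost = 0.9000 $/kg
  nylon: σ_y = 72.10 MPa, ρ = 1150 kg/m³, cost = 2.730 $/kg
  PEEK: σ_y = 98.30 MPa, ρ = 1310 kg/m³, cost = 94.50 $/kg
  elm: M = 92.8 kN·m per $
  nylon: M = 23.0 kN·m per $
  molybdenum: M = 1.36 kN·m per $
  PEEK: M = 0.794 kN·m per $
Highest index: elm.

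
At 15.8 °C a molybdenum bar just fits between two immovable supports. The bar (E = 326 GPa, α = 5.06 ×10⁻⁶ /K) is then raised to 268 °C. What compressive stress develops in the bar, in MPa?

ΔT = 252.2 K. Constrained thermal stress σ = E·α·ΔT = 326.0×10³ MPa × 5.06×10⁻⁶ × 252.2 = 416 MPa (compressive).

416 MPa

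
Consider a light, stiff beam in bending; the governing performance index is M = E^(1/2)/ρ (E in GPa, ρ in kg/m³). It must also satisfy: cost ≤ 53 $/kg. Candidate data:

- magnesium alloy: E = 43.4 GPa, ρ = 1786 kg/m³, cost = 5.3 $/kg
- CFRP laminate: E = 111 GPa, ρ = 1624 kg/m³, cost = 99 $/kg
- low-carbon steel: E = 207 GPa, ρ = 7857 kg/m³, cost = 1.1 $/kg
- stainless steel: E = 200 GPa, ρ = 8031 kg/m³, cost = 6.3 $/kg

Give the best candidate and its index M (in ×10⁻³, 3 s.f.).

magnesium alloy, M = 3.69×10⁻³

Screen on constraints: cost ≤ 53 $/kg. Survivors: magnesium alloy, low-carbon steel, stainless steel.
Per-candidate index values:
  magnesium alloy: M = 3.69×10⁻³
  low-carbon steel: M = 1.83×10⁻³
  stainless steel: M = 1.76×10⁻³
Magnesium alloy has the largest M.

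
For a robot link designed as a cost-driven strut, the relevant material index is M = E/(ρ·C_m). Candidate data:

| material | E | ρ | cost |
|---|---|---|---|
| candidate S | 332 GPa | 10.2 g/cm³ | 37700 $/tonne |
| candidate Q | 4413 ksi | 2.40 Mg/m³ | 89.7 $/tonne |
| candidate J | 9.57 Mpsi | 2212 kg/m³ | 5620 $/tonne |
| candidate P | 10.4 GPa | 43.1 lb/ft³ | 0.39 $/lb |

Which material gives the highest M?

candidate Q

In SI units:
  candidate S: E = 332.0 GPa, ρ = 10200 kg/m³, cost = 37.70 $/kg
  candidate Q: E = 30.43 GPa, ρ = 2400 kg/m³, cost = 0.08970 $/kg
  candidate J: E = 65.98 GPa, ρ = 2212 kg/m³, cost = 5.620 $/kg
  candidate P: E = 10.40 GPa, ρ = 690.4 kg/m³, cost = 0.8598 $/kg
  candidate Q: M = 141 MN·m per $
  candidate P: M = 17.5 MN·m per $
  candidate J: M = 5.31 MN·m per $
  candidate S: M = 0.863 MN·m per $
Candidate Q ranks first.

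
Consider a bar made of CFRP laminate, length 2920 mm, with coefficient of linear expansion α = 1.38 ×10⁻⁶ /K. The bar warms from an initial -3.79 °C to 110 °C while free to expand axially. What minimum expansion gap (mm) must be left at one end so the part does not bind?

0.459 mm

ΔT = 110 − (-3.79) = 113.8 K.
ΔL = α·L₀·ΔT = 1.38×10⁻⁶ × 2920 mm × 113.8 K = 0.459 mm.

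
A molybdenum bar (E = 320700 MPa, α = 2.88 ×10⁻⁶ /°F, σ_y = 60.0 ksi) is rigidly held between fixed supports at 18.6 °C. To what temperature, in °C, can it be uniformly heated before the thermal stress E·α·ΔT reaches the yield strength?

E = 320700 MPa = 320.7 GPa.
α = 2.88×10⁻⁶/°F × 9/5 = 5.18×10⁻⁶/K.
σ_y = 60.0 ksi = 413.7 MPa.
E·α·ΔT = 413.7 MPa ⇒ ΔT = 413.7 / (320.7×10³ × 5.18×10⁻⁶) = 248.8 K.
T = 18.6 + 248.8 = 267.4 °C.

267 °C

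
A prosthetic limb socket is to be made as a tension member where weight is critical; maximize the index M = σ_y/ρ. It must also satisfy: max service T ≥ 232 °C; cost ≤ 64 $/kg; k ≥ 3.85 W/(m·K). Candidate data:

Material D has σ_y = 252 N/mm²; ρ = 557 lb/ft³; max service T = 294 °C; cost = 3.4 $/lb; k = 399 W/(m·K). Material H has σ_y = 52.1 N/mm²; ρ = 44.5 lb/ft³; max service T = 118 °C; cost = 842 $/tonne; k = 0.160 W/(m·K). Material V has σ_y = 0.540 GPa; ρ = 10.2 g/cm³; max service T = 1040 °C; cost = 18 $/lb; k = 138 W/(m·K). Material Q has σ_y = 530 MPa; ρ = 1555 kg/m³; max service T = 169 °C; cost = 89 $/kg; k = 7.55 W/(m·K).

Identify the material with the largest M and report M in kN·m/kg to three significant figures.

material V, M = 52.9 kN·m/kg

Screen on constraints: max service T ≥ 232 °C; cost ≤ 64 $/kg; k ≥ 3.85 W/(m·K). Survivors: material D, material V.
In SI units:
  material D: σ_y = 252.0 MPa, ρ = 8922 kg/m³
  material V: σ_y = 540.0 MPa, ρ = 10200 kg/m³
  material V: M = 52.9 kN·m/kg
  material D: M = 28.2 kN·m/kg
Highest index: material V.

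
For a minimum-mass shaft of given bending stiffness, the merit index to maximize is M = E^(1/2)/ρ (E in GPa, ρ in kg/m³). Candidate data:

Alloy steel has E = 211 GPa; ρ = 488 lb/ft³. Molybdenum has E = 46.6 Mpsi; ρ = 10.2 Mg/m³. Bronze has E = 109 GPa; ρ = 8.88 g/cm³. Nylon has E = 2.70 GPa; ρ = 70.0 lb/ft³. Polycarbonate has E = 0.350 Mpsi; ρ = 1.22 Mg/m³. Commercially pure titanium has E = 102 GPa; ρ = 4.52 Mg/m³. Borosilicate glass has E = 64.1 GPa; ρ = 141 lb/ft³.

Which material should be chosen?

borosilicate glass

Normalizing units and computing the index:
  alloy steel: E = 211.0 GPa, ρ = 7817 kg/m³
  molybdenum: E = 321.3 GPa, ρ = 10200 kg/m³
  bronze: E = 109.0 GPa, ρ = 8880 kg/m³
  nylon: E = 2.700 GPa, ρ = 1121 kg/m³
  polycarbonate: E = 2.413 GPa, ρ = 1220 kg/m³
  commercially pure titanium: E = 102.0 GPa, ρ = 4520 kg/m³
  borosilicate glass: E = 64.10 GPa, ρ = 2259 kg/m³
  borosilicate glass: M = 3.54×10⁻³
  commercially pure titanium: M = 2.23×10⁻³
  alloy steel: M = 1.86×10⁻³
  molybdenum: M = 1.76×10⁻³
  nylon: M = 1.47×10⁻³
  polycarbonate: M = 1.27×10⁻³
  bronze: M = 1.18×10⁻³
Highest index: borosilicate glass.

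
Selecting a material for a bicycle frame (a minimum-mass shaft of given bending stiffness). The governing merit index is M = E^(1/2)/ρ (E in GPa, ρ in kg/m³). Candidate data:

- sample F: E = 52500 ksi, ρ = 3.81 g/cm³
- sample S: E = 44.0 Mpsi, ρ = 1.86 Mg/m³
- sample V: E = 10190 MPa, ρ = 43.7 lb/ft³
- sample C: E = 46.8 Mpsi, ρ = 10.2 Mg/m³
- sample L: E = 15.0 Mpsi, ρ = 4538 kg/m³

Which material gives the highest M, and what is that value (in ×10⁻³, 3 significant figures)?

Putting every candidate on a common basis:
  sample F: E = 362.0 GPa, ρ = 3810 kg/m³
  sample S: E = 303.4 GPa, ρ = 1860 kg/m³
  sample V: E = 10.19 GPa, ρ = 700.0 kg/m³
  sample C: E = 322.7 GPa, ρ = 10200 kg/m³
  sample L: E = 103.4 GPa, ρ = 4538 kg/m³
  sample S: M = 9.36×10⁻³
  sample F: M = 4.99×10⁻³
  sample V: M = 4.56×10⁻³
  sample L: M = 2.24×10⁻³
  sample C: M = 1.76×10⁻³
Highest index: sample S.

sample S, M = 9.36×10⁻³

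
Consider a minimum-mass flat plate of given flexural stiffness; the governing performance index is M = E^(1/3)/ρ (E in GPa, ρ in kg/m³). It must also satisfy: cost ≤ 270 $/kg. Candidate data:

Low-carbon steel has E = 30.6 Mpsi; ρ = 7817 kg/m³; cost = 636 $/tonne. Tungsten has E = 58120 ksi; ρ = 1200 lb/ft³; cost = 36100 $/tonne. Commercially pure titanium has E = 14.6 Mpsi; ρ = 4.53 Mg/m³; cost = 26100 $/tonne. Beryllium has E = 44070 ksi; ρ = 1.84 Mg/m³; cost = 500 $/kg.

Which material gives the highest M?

commercially pure titanium

Screen on constraints: cost ≤ 270 $/kg. Survivors: low-carbon steel, tungsten, commercially pure titanium.
In SI units:
  low-carbon steel: E = 211.0 GPa, ρ = 7817 kg/m³
  tungsten: E = 400.7 GPa, ρ = 19220 kg/m³
  commercially pure titanium: E = 100.7 GPa, ρ = 4530 kg/m³
  commercially pure titanium: M = 1.03×10⁻³
  low-carbon steel: M = 0.762×10⁻³
  tungsten: M = 0.384×10⁻³
Commercially pure titanium ranks first.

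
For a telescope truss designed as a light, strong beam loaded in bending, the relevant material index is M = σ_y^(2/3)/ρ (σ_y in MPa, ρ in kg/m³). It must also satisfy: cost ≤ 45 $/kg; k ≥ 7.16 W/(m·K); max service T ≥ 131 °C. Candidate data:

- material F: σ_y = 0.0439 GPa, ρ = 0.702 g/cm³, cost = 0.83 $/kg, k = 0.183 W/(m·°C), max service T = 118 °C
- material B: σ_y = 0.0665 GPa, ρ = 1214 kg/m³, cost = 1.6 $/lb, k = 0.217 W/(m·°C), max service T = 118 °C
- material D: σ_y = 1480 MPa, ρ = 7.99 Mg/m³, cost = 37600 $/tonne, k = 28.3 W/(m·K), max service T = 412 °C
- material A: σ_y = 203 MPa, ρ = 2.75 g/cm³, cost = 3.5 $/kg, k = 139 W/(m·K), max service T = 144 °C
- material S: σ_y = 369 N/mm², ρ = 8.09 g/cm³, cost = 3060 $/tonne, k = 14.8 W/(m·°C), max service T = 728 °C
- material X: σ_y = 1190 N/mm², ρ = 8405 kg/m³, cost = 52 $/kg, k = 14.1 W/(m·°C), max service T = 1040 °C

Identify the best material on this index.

Screen on constraints: cost ≤ 45 $/kg; k ≥ 7.16 W/(m·K); max service T ≥ 131 °C. Survivors: material D, material A, material S.
Normalizing units and computing the index:
  material D: σ_y = 1480 MPa, ρ = 7990 kg/m³
  material A: σ_y = 203.0 MPa, ρ = 2750 kg/m³
  material S: σ_y = 369.0 MPa, ρ = 8090 kg/m³
  material D: M = 16.3×10⁻³
  material A: M = 12.6×10⁻³
  material S: M = 6.36×10⁻³
Material D has the largest M.

material D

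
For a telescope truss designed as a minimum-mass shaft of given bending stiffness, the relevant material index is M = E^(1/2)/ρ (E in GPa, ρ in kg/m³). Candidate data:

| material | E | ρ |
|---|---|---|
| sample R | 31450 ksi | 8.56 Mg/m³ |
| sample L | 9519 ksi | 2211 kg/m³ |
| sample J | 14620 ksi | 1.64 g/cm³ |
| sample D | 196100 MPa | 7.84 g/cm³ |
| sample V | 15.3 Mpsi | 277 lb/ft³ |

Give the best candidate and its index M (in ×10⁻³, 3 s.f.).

sample J, M = 6.12×10⁻³

After converting to SI:
  sample R: E = 216.8 GPa, ρ = 8560 kg/m³
  sample L: E = 65.63 GPa, ρ = 2211 kg/m³
  sample J: E = 100.8 GPa, ρ = 1640 kg/m³
  sample D: E = 196.1 GPa, ρ = 7840 kg/m³
  sample V: E = 105.5 GPa, ρ = 4437 kg/m³
  sample J: M = 6.12×10⁻³
  sample L: M = 3.66×10⁻³
  sample V: M = 2.31×10⁻³
  sample D: M = 1.79×10⁻³
  sample R: M = 1.72×10⁻³
Highest index: sample J.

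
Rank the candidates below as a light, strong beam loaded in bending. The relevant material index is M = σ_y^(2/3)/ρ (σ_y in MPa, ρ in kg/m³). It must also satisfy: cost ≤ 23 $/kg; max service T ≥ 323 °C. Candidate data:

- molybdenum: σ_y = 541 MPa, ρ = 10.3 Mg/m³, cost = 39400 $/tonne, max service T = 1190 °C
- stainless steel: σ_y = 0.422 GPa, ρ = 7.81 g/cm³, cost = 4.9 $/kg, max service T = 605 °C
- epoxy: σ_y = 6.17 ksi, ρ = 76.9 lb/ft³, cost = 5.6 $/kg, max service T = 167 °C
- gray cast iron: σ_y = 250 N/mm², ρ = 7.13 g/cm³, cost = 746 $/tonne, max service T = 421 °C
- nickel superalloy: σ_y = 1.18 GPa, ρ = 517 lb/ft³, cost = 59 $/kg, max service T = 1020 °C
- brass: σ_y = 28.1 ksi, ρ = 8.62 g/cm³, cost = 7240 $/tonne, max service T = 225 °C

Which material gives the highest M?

Screen on constraints: cost ≤ 23 $/kg; max service T ≥ 323 °C. Survivors: stainless steel, gray cast iron.
Putting every candidate on a common basis:
  stainless steel: σ_y = 422.0 MPa, ρ = 7810 kg/m³
  gray cast iron: σ_y = 250.0 MPa, ρ = 7130 kg/m³
  stainless steel: M = 7.20×10⁻³
  gray cast iron: M = 5.57×10⁻³
Stainless steel has the largest M.

stainless steel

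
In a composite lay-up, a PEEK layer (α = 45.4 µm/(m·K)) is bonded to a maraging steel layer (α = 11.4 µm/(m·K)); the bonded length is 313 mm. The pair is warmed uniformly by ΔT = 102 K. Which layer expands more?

PEEK

α(PEEK) = 45.4×10⁻⁶/K vs α(maraging steel) = 11.4×10⁻⁶/K.
Higher α expands more for the same ΔT: PEEK.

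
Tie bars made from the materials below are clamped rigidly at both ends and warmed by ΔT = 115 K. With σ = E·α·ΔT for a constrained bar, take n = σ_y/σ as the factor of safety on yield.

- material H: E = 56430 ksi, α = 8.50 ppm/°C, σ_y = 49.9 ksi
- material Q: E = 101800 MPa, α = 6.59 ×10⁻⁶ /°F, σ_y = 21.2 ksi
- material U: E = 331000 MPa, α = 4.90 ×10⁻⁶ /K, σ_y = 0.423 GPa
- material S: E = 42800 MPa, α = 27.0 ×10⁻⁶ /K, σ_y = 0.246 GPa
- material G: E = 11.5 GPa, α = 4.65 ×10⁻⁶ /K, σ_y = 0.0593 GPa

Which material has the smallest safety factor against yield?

material H

In consistent units (E in GPa, α in ×10⁻⁶/K, σ_y in MPa):
  material H: E = 389.1, α = 8.50, σ_y = 344.0 → σ = 380 MPa, n = 0.905
  material Q: E = 101.8, α = 11.9, σ_y = 146.2 → σ = 139 MPa, n = 1.05
  material U: E = 331.0, α = 4.90, σ_y = 423.0 → σ = 187 MPa, n = 2.27
  material S: E = 42.80, α = 27.0, σ_y = 246.0 → σ = 133 MPa, n = 1.85
  material G: E = 11.50, α = 4.65, σ_y = 59.30 → σ = 6.15 MPa, n = 9.64
The minimum is material H at n = 0.905.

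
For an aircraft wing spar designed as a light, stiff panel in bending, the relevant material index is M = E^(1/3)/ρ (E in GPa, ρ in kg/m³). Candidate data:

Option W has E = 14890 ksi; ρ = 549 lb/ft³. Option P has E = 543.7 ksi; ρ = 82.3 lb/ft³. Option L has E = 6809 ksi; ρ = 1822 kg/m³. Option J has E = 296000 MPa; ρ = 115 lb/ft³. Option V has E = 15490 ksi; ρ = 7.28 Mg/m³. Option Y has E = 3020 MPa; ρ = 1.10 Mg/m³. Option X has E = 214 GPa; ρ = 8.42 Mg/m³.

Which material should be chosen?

option J

Convert each candidate to consistent units, then evaluate M:
  option W: E = 102.7 GPa, ρ = 8794 kg/m³
  option P: E = 3.749 GPa, ρ = 1318 kg/m³
  option L: E = 46.95 GPa, ρ = 1822 kg/m³
  option J: E = 296.0 GPa, ρ = 1842 kg/m³
  option V: E = 106.8 GPa, ρ = 7280 kg/m³
  option Y: E = 3.020 GPa, ρ = 1100 kg/m³
  option X: E = 214.0 GPa, ρ = 8420 kg/m³
  option J: M = 3.62×10⁻³
  option L: M = 1.98×10⁻³
  option Y: M = 1.31×10⁻³
  option P: M = 1.18×10⁻³
  option X: M = 0.710×10⁻³
  option V: M = 0.652×10⁻³
  option W: M = 0.532×10⁻³
Option J has the largest M.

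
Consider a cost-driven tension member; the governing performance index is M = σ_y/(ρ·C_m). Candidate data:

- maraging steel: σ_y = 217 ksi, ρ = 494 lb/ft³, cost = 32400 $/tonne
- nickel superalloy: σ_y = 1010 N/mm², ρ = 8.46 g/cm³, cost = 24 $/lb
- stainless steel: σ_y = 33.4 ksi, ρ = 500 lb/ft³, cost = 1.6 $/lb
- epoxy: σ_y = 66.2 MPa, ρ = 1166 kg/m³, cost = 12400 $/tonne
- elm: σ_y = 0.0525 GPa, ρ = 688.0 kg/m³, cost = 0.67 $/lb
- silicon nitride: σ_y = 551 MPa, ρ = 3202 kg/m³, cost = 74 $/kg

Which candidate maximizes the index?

Putting every candidate on a common basis:
  maraging steel: σ_y = 1496 MPa, ρ = 7913 kg/m³, cost = 32.40 $/kg
  nickel superalloy: σ_y = 1010 MPa, ρ = 8460 kg/m³, cost = 52.91 $/kg
  stainless steel: σ_y = 230.3 MPa, ρ = 8009 kg/m³, cost = 3.527 $/kg
  epoxy: σ_y = 66.20 MPa, ρ = 1166 kg/m³, cost = 12.40 $/kg
  elm: σ_y = 52.50 MPa, ρ = 688.0 kg/m³, cost = 1.477 $/kg
  silicon nitride: σ_y = 551.0 MPa, ρ = 3202 kg/m³, cost = 74.00 $/kg
  elm: M = 51.7 kN·m per $
  stainless steel: M = 8.15 kN·m per $
  maraging steel: M = 5.84 kN·m per $
  epoxy: M = 4.58 kN·m per $
  silicon nitride: M = 2.33 kN·m per $
  nickel superalloy: M = 2.26 kN·m per $
The maximum is for elm.

elm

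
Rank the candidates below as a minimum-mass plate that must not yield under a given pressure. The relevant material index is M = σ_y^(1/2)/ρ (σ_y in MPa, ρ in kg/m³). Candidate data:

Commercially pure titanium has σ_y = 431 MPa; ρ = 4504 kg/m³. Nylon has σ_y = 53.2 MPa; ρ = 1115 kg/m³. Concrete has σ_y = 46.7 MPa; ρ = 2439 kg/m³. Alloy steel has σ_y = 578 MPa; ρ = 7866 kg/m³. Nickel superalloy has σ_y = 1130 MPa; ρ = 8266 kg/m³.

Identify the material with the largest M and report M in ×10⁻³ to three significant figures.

nylon, M = 6.54×10⁻³

Per-candidate index values:
  nylon: M = 6.54×10⁻³
  commercially pure titanium: M = 4.61×10⁻³
  nickel superalloy: M = 4.07×10⁻³
  alloy steel: M = 3.06×10⁻³
  concrete: M = 2.80×10⁻³
Highest index: nylon.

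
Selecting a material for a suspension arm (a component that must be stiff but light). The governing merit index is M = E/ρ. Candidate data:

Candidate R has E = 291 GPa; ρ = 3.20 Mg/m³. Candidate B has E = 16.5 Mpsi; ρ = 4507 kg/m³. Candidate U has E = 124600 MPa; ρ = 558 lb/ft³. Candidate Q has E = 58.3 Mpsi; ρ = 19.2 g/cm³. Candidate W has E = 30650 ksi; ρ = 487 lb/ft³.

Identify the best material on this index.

candidate R

In SI units:
  candidate R: E = 291.0 GPa, ρ = 3200 kg/m³
  candidate B: E = 113.8 GPa, ρ = 4507 kg/m³
  candidate U: E = 124.6 GPa, ρ = 8938 kg/m³
  candidate Q: E = 402.0 GPa, ρ = 19200 kg/m³
  candidate W: E = 211.3 GPa, ρ = 7801 kg/m³
  candidate R: M = 90.9 MN·m/kg
  candidate W: M = 27.1 MN·m/kg
  candidate B: M = 25.2 MN·m/kg
  candidate Q: M = 20.9 MN·m/kg
  candidate U: M = 13.9 MN·m/kg
Candidate R has the largest M.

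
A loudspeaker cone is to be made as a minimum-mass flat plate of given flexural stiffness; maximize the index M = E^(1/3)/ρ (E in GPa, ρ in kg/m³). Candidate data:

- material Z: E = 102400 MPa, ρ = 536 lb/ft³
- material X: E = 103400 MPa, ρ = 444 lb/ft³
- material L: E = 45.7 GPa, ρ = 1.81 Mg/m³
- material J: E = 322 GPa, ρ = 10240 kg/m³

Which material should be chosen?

material L

Putting every candidate on a common basis:
  material Z: E = 102.4 GPa, ρ = 8586 kg/m³
  material X: E = 103.4 GPa, ρ = 7112 kg/m³
  material L: E = 45.70 GPa, ρ = 1810 kg/m³
  material J: E = 322.0 GPa, ρ = 10240 kg/m³
  material L: M = 1.98×10⁻³
  material J: M = 0.669×10⁻³
  material X: M = 0.660×10⁻³
  material Z: M = 0.545×10⁻³
The maximum is for material L.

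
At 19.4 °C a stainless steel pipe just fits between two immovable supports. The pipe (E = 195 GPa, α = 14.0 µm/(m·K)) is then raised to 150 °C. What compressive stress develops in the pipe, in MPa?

ΔT = 130.6 K. Constrained thermal stress σ = E·α·ΔT = 195.0×10³ MPa × 14.0×10⁻⁶ × 130.6 = 357 MPa (compressive).

357 MPa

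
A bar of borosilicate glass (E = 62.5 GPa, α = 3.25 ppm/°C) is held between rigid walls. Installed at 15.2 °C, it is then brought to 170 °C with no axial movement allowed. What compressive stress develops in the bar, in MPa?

31.4 MPa

ΔT = 154.8 K. Constrained thermal stress σ = E·α·ΔT = 62.50×10³ MPa × 3.25×10⁻⁶ × 154.8 = 31.4 MPa (compressive).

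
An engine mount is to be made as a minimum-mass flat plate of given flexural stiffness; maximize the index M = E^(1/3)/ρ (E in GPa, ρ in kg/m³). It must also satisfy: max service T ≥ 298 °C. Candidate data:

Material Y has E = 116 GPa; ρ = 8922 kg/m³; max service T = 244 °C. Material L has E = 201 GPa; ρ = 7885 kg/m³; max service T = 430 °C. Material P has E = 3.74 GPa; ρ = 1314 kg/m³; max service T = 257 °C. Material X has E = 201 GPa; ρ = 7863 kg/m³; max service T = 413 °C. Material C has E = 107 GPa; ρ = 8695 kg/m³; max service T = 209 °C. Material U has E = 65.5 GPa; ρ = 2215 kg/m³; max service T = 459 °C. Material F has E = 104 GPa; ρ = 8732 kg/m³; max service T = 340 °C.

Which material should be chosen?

material U

Screen on constraints: max service T ≥ 298 °C. Survivors: material L, material X, material U, material F.
Evaluate M for each candidate:
  material U: M = 1.82×10⁻³
  material X: M = 0.745×10⁻³
  material L: M = 0.743×10⁻³
  material F: M = 0.539×10⁻³
Material U ranks first.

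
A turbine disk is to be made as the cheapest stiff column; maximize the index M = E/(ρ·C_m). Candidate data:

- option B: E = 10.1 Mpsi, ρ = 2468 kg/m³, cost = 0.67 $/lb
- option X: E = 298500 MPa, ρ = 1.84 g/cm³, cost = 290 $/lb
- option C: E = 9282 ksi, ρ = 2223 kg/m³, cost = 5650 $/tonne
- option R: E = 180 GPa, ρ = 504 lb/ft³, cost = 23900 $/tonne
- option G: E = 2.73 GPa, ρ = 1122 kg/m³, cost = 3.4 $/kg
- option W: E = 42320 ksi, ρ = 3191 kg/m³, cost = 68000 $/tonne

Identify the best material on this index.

option B

In SI units:
  option B: E = 69.64 GPa, ρ = 2468 kg/m³, cost = 1.477 $/kg
  option X: E = 298.5 GPa, ρ = 1840 kg/m³, cost = 639.3 $/kg
  option C: E = 64.00 GPa, ρ = 2223 kg/m³, cost = 5.650 $/kg
  option R: E = 180.0 GPa, ρ = 8073 kg/m³, cost = 23.90 $/kg
  option G: E = 2.730 GPa, ρ = 1122 kg/m³, cost = 3.400 $/kg
  option W: E = 291.8 GPa, ρ = 3191 kg/m³, cost = 68.00 $/kg
  option B: M = 19.1 MN·m per $
  option C: M = 5.10 MN·m per $
  option W: M = 1.34 MN·m per $
  option R: M = 0.933 MN·m per $
  option G: M = 0.716 MN·m per $
  option X: M = 0.254 MN·m per $
Option B ranks first.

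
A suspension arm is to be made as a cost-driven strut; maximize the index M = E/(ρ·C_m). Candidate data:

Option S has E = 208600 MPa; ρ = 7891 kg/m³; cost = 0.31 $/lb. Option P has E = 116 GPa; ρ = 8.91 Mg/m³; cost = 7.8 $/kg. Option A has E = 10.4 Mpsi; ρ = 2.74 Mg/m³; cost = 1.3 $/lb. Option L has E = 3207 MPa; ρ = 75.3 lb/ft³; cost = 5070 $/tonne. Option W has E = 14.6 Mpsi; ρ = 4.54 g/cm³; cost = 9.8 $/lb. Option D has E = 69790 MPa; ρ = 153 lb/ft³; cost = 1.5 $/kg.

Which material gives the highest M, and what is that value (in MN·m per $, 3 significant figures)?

option S, M = 38.7 MN·m per $

Putting every candidate on a common basis:
  option S: E = 208.6 GPa, ρ = 7891 kg/m³, cost = 0.6834 $/kg
  option P: E = 116.0 GPa, ρ = 8910 kg/m³, cost = 7.800 $/kg
  option A: E = 71.71 GPa, ρ = 2740 kg/m³, cost = 2.866 $/kg
  option L: E = 3.207 GPa, ρ = 1206 kg/m³, cost = 5.070 $/kg
  option W: E = 100.7 GPa, ρ = 4540 kg/m³, cost = 21.60 $/kg
  option D: E = 69.79 GPa, ρ = 2451 kg/m³, cost = 1.500 $/kg
  option S: M = 38.7 MN·m per $
  option D: M = 19.0 MN·m per $
  option A: M = 9.13 MN·m per $
  option P: M = 1.67 MN·m per $
  option W: M = 1.03 MN·m per $
  option L: M = 0.524 MN·m per $
Option S has the largest M.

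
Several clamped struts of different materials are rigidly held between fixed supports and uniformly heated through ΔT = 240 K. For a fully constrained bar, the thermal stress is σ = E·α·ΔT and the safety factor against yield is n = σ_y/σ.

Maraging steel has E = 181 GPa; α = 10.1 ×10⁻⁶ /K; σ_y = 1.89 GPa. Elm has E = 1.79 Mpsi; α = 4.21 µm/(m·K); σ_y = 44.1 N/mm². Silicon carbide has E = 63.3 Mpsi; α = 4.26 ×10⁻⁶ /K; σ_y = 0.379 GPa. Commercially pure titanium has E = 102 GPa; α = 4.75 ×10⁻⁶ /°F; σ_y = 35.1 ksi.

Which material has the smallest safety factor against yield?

Converting E to GPa, α to ×10⁻⁶/K, σ_y to MPa, then σ and n for each:
  maraging steel: E = 181.0, α = 10.1, σ_y = 1890 → σ = 439 MPa, n = 4.31
  elm: E = 12.34, α = 4.21, σ_y = 44.10 → σ = 12.5 MPa, n = 3.54
  silicon carbide: E = 436.4, α = 4.26, σ_y = 379.0 → σ = 446 MPa, n = 0.849
  commercially pure titanium: E = 102.0, α = 8.55, σ_y = 242.0 → σ = 209 MPa, n = 1.16
Silicon carbide has the lowest safety factor, n = 0.849.

silicon carbide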